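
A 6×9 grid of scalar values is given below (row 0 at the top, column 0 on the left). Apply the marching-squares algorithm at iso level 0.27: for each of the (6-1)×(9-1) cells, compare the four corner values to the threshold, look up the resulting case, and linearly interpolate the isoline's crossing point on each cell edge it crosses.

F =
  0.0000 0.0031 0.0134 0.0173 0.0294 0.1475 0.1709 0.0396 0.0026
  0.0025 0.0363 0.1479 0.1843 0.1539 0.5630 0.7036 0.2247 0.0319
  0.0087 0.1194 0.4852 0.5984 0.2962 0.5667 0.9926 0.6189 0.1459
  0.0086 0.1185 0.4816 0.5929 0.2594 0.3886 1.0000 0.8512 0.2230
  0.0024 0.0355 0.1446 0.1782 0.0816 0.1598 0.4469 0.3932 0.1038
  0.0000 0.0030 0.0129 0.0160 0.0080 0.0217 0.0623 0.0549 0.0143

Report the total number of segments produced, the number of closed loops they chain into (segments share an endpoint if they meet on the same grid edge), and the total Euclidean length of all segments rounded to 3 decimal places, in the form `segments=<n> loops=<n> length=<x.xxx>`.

segments=22 loops=1 length=19.283

cell (0,4): code 0100 → (0.295,5.000)–(1.000,4.284)
cell (0,5): code 1100 → (0.186,6.000)–(0.295,5.000)
cell (0,6): code 1000 → (1.000,6.905)–(0.186,6.000)
cell (1,1): code 0100 → (1.362,2.000)–(2.000,1.412)
cell (1,2): code 1100 → (1.207,3.000)–(1.362,2.000)
cell (1,3): code 1100 → (1.816,4.000)–(1.207,3.000)
cell (1,4): code 1110 → (1.000,4.284)–(1.816,4.000)
cell (1,6): code 1101 → (1.115,7.000)–(1.000,6.905)
cell (1,7): code 1000 → (2.000,7.738)–(1.115,7.000)
cell (2,1): code 0110 → (2.000,1.412)–(3.000,1.417)
cell (2,3): code 1011 → (3.000,3.968)–(2.712,4.000)
cell (2,4): code 0111 → (2.712,4.000)–(3.000,4.082)
cell (2,7): code 1001 → (3.000,7.925)–(2.000,7.738)
cell (3,1): code 0010 → (3.000,1.417)–(3.628,2.000)
cell (3,2): code 0011 → (3.628,2.000)–(3.779,3.000)
cell (3,3): code 0001 → (3.779,3.000)–(3.000,3.968)
cell (3,4): code 0010 → (3.000,4.082)–(3.518,5.000)
cell (3,5): code 0111 → (3.518,5.000)–(4.000,5.384)
cell (3,7): code 1001 → (4.000,7.426)–(3.000,7.925)
cell (4,5): code 0010 → (4.000,5.384)–(4.460,6.000)
cell (4,6): code 0011 → (4.460,6.000)–(4.364,7.000)
cell (4,7): code 0001 → (4.364,7.000)–(4.000,7.426)
total: 22 segments, chained into 1 closed loop(s), length Σ = 19.282675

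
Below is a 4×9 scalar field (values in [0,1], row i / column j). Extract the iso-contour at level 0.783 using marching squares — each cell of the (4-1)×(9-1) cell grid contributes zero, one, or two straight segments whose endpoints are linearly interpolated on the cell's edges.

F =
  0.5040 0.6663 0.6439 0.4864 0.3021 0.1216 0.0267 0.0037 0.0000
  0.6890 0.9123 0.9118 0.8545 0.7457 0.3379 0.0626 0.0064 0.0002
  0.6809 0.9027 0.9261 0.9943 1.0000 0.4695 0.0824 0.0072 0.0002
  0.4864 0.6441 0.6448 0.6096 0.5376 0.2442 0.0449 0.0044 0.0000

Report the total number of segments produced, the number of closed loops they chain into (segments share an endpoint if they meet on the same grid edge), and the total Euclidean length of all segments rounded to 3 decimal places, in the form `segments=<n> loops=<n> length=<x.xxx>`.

segments=12 loops=1 length=10.167

cell (0,0): code 0100 → (0.474,1.000)–(1.000,0.421)
cell (0,1): code 1100 → (0.519,2.000)–(0.474,1.000)
cell (0,2): code 1100 → (0.806,3.000)–(0.519,2.000)
cell (0,3): code 1000 → (1.000,3.657)–(0.806,3.000)
cell (1,0): code 0110 → (1.000,0.421)–(2.000,0.460)
cell (1,3): code 1101 → (1.147,4.000)–(1.000,3.657)
cell (1,4): code 1000 → (2.000,4.409)–(1.147,4.000)
cell (2,0): code 0010 → (2.000,0.460)–(2.463,1.000)
cell (2,1): code 0011 → (2.463,1.000)–(2.509,2.000)
cell (2,2): code 0011 → (2.509,2.000)–(2.549,3.000)
cell (2,3): code 0011 → (2.549,3.000)–(2.469,4.000)
cell (2,4): code 0001 → (2.469,4.000)–(2.000,4.409)
total: 12 segments, chained into 1 closed loop(s), length Σ = 10.167094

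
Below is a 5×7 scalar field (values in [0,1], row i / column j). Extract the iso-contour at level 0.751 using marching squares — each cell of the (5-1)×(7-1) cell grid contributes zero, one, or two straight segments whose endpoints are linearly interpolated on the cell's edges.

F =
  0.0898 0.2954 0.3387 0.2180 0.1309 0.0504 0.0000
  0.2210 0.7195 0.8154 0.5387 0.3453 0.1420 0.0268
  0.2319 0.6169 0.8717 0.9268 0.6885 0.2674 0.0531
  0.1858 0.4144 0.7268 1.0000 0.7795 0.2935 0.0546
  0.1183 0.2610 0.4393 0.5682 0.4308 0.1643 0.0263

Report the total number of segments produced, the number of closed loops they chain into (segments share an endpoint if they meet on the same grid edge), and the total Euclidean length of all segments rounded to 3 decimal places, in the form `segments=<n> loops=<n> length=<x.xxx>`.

segments=12 loops=1 length=8.277

cell (0,1): code 0100 → (0.865,2.000)–(1.000,1.328)
cell (0,2): code 1000 → (1.000,2.233)–(0.865,2.000)
cell (1,1): code 0110 → (1.000,1.328)–(2.000,1.526)
cell (1,2): code 1101 → (1.547,3.000)–(1.000,2.233)
cell (1,3): code 1000 → (2.000,3.738)–(1.547,3.000)
cell (2,1): code 0010 → (2.000,1.526)–(2.833,2.000)
cell (2,2): code 0111 → (2.833,2.000)–(3.000,2.089)
cell (2,3): code 1101 → (2.687,4.000)–(2.000,3.738)
cell (2,4): code 1000 → (3.000,4.059)–(2.687,4.000)
cell (3,2): code 0010 → (3.000,2.089)–(3.577,3.000)
cell (3,3): code 0011 → (3.577,3.000)–(3.082,4.000)
cell (3,4): code 0001 → (3.082,4.000)–(3.000,4.059)
total: 12 segments, chained into 1 closed loop(s), length Σ = 8.277485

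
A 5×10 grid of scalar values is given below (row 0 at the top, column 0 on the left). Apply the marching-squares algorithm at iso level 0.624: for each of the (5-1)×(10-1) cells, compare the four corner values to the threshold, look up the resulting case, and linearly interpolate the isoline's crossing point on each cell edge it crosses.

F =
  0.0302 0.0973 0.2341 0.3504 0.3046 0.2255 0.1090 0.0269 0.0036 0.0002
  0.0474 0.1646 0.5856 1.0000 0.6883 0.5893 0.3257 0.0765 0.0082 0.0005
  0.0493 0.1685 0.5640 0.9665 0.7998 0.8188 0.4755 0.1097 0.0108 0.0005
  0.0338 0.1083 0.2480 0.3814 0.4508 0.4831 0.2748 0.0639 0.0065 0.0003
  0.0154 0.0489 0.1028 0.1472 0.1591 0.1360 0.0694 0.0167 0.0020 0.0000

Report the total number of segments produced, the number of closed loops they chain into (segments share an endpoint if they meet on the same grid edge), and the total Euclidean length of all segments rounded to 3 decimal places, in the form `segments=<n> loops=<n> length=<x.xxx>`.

segments=10 loops=1 length=9.083

cell (0,2): code 0100 → (0.421,3.000)–(1.000,2.093)
cell (0,3): code 1100 → (0.832,4.000)–(0.421,3.000)
cell (0,4): code 1000 → (1.000,4.649)–(0.832,4.000)
cell (1,2): code 0110 → (1.000,2.093)–(2.000,2.149)
cell (1,4): code 1101 → (1.151,5.000)–(1.000,4.649)
cell (1,5): code 1000 → (2.000,5.567)–(1.151,5.000)
cell (2,2): code 0010 → (2.000,2.149)–(2.585,3.000)
cell (2,3): code 0011 → (2.585,3.000)–(2.504,4.000)
cell (2,4): code 0011 → (2.504,4.000)–(2.580,5.000)
cell (2,5): code 0001 → (2.580,5.000)–(2.000,5.567)
total: 10 segments, chained into 1 closed loop(s), length Σ = 9.083271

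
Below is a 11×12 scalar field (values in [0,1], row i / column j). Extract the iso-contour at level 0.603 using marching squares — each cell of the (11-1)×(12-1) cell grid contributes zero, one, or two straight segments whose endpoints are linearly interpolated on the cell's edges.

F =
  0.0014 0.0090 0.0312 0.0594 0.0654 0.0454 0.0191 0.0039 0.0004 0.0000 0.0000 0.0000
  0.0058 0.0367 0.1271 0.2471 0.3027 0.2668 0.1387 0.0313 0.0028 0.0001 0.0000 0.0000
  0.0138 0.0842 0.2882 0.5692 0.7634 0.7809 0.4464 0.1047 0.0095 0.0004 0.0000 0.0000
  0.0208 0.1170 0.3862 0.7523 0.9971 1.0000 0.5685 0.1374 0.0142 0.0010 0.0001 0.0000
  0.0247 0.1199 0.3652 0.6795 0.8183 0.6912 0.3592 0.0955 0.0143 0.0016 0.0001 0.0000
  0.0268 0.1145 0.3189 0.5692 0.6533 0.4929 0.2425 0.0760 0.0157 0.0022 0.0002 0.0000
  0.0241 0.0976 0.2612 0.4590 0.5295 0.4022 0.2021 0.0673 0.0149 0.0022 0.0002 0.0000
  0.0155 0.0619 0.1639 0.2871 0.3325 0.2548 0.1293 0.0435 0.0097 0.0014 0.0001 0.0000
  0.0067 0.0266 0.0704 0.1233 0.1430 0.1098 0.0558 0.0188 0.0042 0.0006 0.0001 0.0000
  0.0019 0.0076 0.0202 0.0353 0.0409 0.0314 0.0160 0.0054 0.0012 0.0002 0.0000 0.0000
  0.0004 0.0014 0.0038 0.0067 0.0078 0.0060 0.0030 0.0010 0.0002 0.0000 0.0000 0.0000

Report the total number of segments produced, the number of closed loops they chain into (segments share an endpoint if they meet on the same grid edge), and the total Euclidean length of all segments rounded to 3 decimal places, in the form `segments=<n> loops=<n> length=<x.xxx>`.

cell (1,3): code 0100 → (1.652,4.000)–(2.000,3.174)
cell (1,4): code 1100 → (1.654,5.000)–(1.652,4.000)
cell (1,5): code 1000 → (2.000,5.532)–(1.654,5.000)
cell (2,2): code 0100 → (2.185,3.000)–(3.000,2.592)
cell (2,3): code 1110 → (2.000,3.174)–(2.185,3.000)
cell (2,5): code 1001 → (3.000,5.920)–(2.000,5.532)
cell (3,2): code 0110 → (3.000,2.592)–(4.000,2.757)
cell (3,5): code 1001 → (4.000,5.266)–(3.000,5.920)
cell (4,2): code 0010 → (4.000,2.757)–(4.694,3.000)
cell (4,3): code 0111 → (4.694,3.000)–(5.000,3.402)
cell (4,4): code 1011 → (5.000,4.314)–(4.445,5.000)
cell (4,5): code 0001 → (4.445,5.000)–(4.000,5.266)
cell (5,3): code 0010 → (5.000,3.402)–(5.406,4.000)
cell (5,4): code 0001 → (5.406,4.000)–(5.000,4.314)
total: 14 segments, chained into 1 closed loop(s), length Σ = 10.855122

segments=14 loops=1 length=10.855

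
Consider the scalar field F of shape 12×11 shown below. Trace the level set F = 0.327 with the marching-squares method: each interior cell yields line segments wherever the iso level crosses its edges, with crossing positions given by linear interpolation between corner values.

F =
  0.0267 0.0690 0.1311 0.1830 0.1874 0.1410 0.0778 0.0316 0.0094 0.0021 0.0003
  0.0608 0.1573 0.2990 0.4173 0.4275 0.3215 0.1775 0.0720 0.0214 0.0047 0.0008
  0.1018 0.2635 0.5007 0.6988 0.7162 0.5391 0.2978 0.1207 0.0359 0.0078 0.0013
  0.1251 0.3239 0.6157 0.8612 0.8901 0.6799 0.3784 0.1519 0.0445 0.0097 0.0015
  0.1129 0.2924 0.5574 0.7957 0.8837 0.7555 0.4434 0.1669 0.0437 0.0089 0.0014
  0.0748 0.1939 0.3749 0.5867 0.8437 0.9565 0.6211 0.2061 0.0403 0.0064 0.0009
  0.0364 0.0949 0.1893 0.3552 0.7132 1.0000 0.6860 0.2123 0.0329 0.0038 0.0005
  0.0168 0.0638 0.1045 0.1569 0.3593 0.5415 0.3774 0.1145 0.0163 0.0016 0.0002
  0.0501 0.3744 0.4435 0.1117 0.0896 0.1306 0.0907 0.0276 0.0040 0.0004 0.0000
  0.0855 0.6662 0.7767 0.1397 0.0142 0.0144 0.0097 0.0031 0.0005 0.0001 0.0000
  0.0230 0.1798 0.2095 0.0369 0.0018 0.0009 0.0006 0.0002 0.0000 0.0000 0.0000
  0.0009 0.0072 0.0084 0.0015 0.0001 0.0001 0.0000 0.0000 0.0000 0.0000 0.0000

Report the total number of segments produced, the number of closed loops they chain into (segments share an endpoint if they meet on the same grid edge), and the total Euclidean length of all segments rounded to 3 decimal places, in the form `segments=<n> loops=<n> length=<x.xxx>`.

cell (0,2): code 0100 → (0.615,3.000)–(1.000,2.237)
cell (0,3): code 1100 → (0.581,4.000)–(0.615,3.000)
cell (0,4): code 1000 → (1.000,4.948)–(0.581,4.000)
cell (1,1): code 0100 → (1.139,2.000)–(2.000,1.268)
cell (1,2): code 1110 → (1.000,2.237)–(1.139,2.000)
cell (1,4): code 1101 → (1.025,5.000)–(1.000,4.948)
cell (1,5): code 1000 → (2.000,5.879)–(1.025,5.000)
cell (2,1): code 0110 → (2.000,1.268)–(3.000,1.011)
cell (2,5): code 1101 → (2.362,6.000)–(2.000,5.879)
cell (2,6): code 1000 → (3.000,6.227)–(2.362,6.000)
cell (3,1): code 0110 → (3.000,1.011)–(4.000,1.131)
cell (3,6): code 1001 → (4.000,6.421)–(3.000,6.227)
cell (4,1): code 0110 → (4.000,1.131)–(5.000,1.735)
cell (4,6): code 1001 → (5.000,6.709)–(4.000,6.421)
cell (5,1): code 0010 → (5.000,1.735)–(5.258,2.000)
cell (5,2): code 0111 → (5.258,2.000)–(6.000,2.830)
cell (5,6): code 1001 → (6.000,6.758)–(5.000,6.709)
cell (6,2): code 0010 → (6.000,2.830)–(6.142,3.000)
cell (6,3): code 0111 → (6.142,3.000)–(7.000,3.840)
cell (6,6): code 1001 → (7.000,6.192)–(6.000,6.758)
cell (7,0): code 0100 → (7.847,1.000)–(8.000,0.854)
cell (7,1): code 1100 → (7.656,2.000)–(7.847,1.000)
cell (7,2): code 1000 → (8.000,2.351)–(7.656,2.000)
cell (7,3): code 0010 → (7.000,3.840)–(7.120,4.000)
cell (7,4): code 0011 → (7.120,4.000)–(7.522,5.000)
cell (7,5): code 0011 → (7.522,5.000)–(7.176,6.000)
cell (7,6): code 0001 → (7.176,6.000)–(7.000,6.192)
cell (8,0): code 0110 → (8.000,0.854)–(9.000,0.416)
cell (8,2): code 1001 → (9.000,2.706)–(8.000,2.351)
cell (9,0): code 0010 → (9.000,0.416)–(9.697,1.000)
cell (9,1): code 0011 → (9.697,1.000)–(9.793,2.000)
cell (9,2): code 0001 → (9.793,2.000)–(9.000,2.706)
total: 32 segments, chained into 2 closed loop(s), length Σ = 26.494366

segments=32 loops=2 length=26.494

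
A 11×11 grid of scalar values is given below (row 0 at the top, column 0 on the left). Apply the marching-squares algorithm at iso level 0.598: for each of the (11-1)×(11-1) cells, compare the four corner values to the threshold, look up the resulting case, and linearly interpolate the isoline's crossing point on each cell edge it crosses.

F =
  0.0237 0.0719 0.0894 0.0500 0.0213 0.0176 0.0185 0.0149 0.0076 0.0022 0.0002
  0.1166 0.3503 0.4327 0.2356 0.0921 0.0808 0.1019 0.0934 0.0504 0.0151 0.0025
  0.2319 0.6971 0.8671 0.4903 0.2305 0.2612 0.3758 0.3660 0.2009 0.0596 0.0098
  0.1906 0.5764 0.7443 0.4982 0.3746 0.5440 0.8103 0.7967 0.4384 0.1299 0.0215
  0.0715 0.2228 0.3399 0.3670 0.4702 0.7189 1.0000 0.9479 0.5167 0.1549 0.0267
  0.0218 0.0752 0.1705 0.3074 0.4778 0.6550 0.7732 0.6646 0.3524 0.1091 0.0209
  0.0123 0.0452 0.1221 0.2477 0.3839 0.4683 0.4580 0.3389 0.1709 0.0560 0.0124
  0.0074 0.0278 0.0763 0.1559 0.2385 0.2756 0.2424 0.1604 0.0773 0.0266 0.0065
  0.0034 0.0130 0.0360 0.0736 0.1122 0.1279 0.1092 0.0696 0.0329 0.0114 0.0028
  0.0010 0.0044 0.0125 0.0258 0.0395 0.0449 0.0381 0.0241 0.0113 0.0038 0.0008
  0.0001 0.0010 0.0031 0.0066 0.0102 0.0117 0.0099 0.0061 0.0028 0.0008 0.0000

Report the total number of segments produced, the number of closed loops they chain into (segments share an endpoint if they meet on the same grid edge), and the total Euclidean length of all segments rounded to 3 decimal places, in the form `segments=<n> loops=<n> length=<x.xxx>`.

segments=20 loops=2 length=15.983

cell (1,0): code 0100 → (1.714,1.000)–(2.000,0.787)
cell (1,1): code 1100 → (1.381,2.000)–(1.714,1.000)
cell (1,2): code 1000 → (2.000,2.714)–(1.381,2.000)
cell (2,0): code 0010 → (2.000,0.787)–(2.821,1.000)
cell (2,1): code 0111 → (2.821,1.000)–(3.000,1.129)
cell (2,2): code 1001 → (3.000,2.594)–(2.000,2.714)
cell (2,5): code 0100 → (2.511,6.000)–(3.000,5.203)
cell (2,6): code 1100 → (2.539,7.000)–(2.511,6.000)
cell (2,7): code 1000 → (3.000,7.555)–(2.539,7.000)
cell (3,1): code 0010 → (3.000,1.129)–(3.362,2.000)
cell (3,2): code 0001 → (3.362,2.000)–(3.000,2.594)
cell (3,4): code 0100 → (3.309,5.000)–(4.000,4.514)
cell (3,5): code 1110 → (3.000,5.203)–(3.309,5.000)
cell (3,7): code 1001 → (4.000,7.811)–(3.000,7.555)
cell (4,4): code 0110 → (4.000,4.514)–(5.000,4.678)
cell (4,7): code 1001 → (5.000,7.213)–(4.000,7.811)
cell (5,4): code 0010 → (5.000,4.678)–(5.305,5.000)
cell (5,5): code 0011 → (5.305,5.000)–(5.556,6.000)
cell (5,6): code 0011 → (5.556,6.000)–(5.204,7.000)
cell (5,7): code 0001 → (5.204,7.000)–(5.000,7.213)
total: 20 segments, chained into 2 closed loop(s), length Σ = 15.983375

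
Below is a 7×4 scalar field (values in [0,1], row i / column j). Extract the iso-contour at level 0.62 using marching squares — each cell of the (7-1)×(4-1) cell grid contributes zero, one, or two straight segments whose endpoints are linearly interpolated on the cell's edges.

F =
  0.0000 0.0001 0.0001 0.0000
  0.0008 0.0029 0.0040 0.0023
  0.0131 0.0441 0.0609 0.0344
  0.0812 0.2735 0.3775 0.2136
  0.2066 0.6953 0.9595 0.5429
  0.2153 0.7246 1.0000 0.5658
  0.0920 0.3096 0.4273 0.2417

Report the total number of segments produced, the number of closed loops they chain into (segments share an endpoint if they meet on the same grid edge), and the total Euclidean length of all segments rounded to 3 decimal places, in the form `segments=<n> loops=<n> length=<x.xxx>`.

cell (3,0): code 0100 → (3.821,1.000)–(4.000,0.846)
cell (3,1): code 1100 → (3.417,2.000)–(3.821,1.000)
cell (3,2): code 1000 → (4.000,2.815)–(3.417,2.000)
cell (4,0): code 0110 → (4.000,0.846)–(5.000,0.795)
cell (4,2): code 1001 → (5.000,2.875)–(4.000,2.815)
cell (5,0): code 0010 → (5.000,0.795)–(5.252,1.000)
cell (5,1): code 0011 → (5.252,1.000)–(5.664,2.000)
cell (5,2): code 0001 → (5.664,2.000)–(5.000,2.875)
total: 8 segments, chained into 1 closed loop(s), length Σ = 6.824714

segments=8 loops=1 length=6.825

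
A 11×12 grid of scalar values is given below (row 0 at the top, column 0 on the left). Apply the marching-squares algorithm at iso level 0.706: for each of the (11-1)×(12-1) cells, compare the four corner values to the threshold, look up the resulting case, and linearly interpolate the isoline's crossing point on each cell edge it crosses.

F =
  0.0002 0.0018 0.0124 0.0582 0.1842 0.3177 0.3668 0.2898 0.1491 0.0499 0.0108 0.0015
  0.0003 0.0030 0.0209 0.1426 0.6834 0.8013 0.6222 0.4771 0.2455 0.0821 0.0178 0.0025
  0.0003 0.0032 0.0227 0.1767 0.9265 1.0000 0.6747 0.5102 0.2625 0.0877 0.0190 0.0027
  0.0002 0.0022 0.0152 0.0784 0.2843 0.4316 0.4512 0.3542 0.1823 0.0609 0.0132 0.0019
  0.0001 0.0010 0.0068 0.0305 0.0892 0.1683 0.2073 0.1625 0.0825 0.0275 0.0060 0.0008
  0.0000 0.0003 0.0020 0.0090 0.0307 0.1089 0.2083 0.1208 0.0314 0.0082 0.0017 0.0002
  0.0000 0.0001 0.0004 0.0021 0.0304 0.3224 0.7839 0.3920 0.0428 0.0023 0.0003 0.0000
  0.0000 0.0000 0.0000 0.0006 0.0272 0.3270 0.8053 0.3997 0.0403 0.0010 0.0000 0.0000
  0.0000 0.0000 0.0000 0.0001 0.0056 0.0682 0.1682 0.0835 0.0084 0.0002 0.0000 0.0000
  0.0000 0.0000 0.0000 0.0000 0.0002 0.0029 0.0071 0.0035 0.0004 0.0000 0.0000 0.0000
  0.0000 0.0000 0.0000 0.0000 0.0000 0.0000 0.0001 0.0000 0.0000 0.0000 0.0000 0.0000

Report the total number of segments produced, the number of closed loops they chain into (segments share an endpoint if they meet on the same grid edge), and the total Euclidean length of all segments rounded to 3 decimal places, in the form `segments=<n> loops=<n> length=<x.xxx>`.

segments=14 loops=2 length=9.150

cell (0,4): code 0100 → (0.803,5.000)–(1.000,4.192)
cell (0,5): code 1000 → (1.000,5.532)–(0.803,5.000)
cell (1,3): code 0100 → (1.093,4.000)–(2.000,3.706)
cell (1,4): code 1110 → (1.000,4.192)–(1.093,4.000)
cell (1,5): code 1001 → (2.000,5.904)–(1.000,5.532)
cell (2,3): code 0010 → (2.000,3.706)–(2.343,4.000)
cell (2,4): code 0011 → (2.343,4.000)–(2.517,5.000)
cell (2,5): code 0001 → (2.517,5.000)–(2.000,5.904)
cell (5,5): code 0100 → (5.865,6.000)–(6.000,5.831)
cell (5,6): code 1000 → (6.000,6.199)–(5.865,6.000)
cell (6,5): code 0110 → (6.000,5.831)–(7.000,5.792)
cell (6,6): code 1001 → (7.000,6.245)–(6.000,6.199)
cell (7,5): code 0010 → (7.000,5.792)–(7.156,6.000)
cell (7,6): code 0001 → (7.156,6.000)–(7.000,6.245)
total: 14 segments, chained into 2 closed loop(s), length Σ = 9.149686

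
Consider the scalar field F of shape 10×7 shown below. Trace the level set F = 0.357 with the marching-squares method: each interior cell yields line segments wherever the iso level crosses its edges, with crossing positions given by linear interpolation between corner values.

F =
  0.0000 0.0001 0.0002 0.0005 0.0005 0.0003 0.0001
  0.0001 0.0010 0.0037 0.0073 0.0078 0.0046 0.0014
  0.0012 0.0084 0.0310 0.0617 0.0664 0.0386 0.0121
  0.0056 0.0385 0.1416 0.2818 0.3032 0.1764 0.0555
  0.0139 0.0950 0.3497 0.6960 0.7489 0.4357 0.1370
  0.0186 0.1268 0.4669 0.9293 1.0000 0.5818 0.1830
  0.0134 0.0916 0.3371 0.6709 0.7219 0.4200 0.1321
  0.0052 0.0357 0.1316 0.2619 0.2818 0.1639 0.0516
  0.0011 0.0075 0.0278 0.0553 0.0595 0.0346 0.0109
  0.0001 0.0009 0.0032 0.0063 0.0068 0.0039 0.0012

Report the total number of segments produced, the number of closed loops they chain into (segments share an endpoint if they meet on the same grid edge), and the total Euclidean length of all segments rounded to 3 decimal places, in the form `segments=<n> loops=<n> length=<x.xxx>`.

cell (3,2): code 0100 → (3.182,3.000)–(4.000,2.021)
cell (3,3): code 1100 → (3.121,4.000)–(3.182,3.000)
cell (3,4): code 1100 → (3.696,5.000)–(3.121,4.000)
cell (3,5): code 1000 → (4.000,5.263)–(3.696,5.000)
cell (4,1): code 0100 → (4.062,2.000)–(5.000,1.677)
cell (4,2): code 1110 → (4.000,2.021)–(4.062,2.000)
cell (4,5): code 1001 → (5.000,5.564)–(4.000,5.263)
cell (5,1): code 0010 → (5.000,1.677)–(5.847,2.000)
cell (5,2): code 0111 → (5.847,2.000)–(6.000,2.060)
cell (5,5): code 1001 → (6.000,5.219)–(5.000,5.564)
cell (6,2): code 0010 → (6.000,2.060)–(6.767,3.000)
cell (6,3): code 0011 → (6.767,3.000)–(6.829,4.000)
cell (6,4): code 0011 → (6.829,4.000)–(6.246,5.000)
cell (6,5): code 0001 → (6.246,5.000)–(6.000,5.219)
total: 14 segments, chained into 1 closed loop(s), length Σ = 11.766452

segments=14 loops=1 length=11.766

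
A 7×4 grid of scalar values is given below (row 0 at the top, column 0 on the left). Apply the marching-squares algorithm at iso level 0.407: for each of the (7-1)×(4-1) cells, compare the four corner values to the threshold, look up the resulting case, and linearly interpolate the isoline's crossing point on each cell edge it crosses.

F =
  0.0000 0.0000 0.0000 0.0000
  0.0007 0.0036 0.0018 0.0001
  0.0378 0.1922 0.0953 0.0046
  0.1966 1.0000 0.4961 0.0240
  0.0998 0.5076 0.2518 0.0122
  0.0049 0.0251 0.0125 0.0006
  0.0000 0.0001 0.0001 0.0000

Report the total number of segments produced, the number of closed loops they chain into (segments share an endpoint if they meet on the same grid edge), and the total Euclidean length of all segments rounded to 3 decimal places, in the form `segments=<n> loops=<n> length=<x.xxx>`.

cell (2,0): code 0100 → (2.266,1.000)–(3.000,0.262)
cell (2,1): code 1100 → (2.778,2.000)–(2.266,1.000)
cell (2,2): code 1000 → (3.000,2.189)–(2.778,2.000)
cell (3,0): code 0110 → (3.000,0.262)–(4.000,0.753)
cell (3,1): code 1011 → (4.000,1.393)–(3.365,2.000)
cell (3,2): code 0001 → (3.365,2.000)–(3.000,2.189)
cell (4,0): code 0010 → (4.000,0.753)–(4.208,1.000)
cell (4,1): code 0001 → (4.208,1.000)–(4.000,1.393)
total: 8 segments, chained into 1 closed loop(s), length Σ = 5.627447

segments=8 loops=1 length=5.627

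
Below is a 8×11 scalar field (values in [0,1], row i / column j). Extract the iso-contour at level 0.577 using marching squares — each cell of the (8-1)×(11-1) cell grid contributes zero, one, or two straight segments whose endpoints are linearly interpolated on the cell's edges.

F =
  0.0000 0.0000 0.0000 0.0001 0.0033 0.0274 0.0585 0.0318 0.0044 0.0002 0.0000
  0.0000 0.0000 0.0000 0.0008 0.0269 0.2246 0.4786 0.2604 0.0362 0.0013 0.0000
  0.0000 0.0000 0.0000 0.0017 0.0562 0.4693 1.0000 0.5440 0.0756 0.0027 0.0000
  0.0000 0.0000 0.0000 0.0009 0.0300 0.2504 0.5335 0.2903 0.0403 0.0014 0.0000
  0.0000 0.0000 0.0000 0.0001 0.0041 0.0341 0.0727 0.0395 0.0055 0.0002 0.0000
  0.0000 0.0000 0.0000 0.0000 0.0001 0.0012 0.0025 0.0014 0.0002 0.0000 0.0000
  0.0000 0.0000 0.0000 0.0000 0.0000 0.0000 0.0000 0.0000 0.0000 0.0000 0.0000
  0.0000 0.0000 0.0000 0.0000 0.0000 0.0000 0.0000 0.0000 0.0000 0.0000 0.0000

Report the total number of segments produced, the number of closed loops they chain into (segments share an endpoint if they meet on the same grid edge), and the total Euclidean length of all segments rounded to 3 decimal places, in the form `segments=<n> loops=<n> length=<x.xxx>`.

segments=4 loops=1 length=4.874

cell (1,5): code 0100 → (1.189,6.000)–(2.000,5.203)
cell (1,6): code 1000 → (2.000,6.928)–(1.189,6.000)
cell (2,5): code 0010 → (2.000,5.203)–(2.907,6.000)
cell (2,6): code 0001 → (2.907,6.000)–(2.000,6.928)
total: 4 segments, chained into 1 closed loop(s), length Σ = 4.874116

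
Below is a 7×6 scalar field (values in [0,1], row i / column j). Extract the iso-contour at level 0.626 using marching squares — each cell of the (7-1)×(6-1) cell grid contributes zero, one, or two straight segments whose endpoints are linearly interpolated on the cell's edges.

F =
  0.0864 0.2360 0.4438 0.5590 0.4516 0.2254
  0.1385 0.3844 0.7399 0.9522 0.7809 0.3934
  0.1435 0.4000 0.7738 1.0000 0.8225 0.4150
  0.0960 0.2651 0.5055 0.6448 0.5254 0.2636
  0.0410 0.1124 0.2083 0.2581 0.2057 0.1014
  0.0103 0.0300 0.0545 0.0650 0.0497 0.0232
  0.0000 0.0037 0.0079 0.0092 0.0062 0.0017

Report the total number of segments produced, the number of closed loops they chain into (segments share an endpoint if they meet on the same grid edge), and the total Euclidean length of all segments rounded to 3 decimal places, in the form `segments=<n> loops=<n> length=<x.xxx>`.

segments=12 loops=1 length=8.969

cell (0,1): code 0100 → (0.615,2.000)–(1.000,1.680)
cell (0,2): code 1100 → (0.170,3.000)–(0.615,2.000)
cell (0,3): code 1100 → (0.530,4.000)–(0.170,3.000)
cell (0,4): code 1000 → (1.000,4.400)–(0.530,4.000)
cell (1,1): code 0110 → (1.000,1.680)–(2.000,1.605)
cell (1,4): code 1001 → (2.000,4.482)–(1.000,4.400)
cell (2,1): code 0010 → (2.000,1.605)–(2.551,2.000)
cell (2,2): code 0111 → (2.551,2.000)–(3.000,2.865)
cell (2,3): code 1011 → (3.000,3.157)–(2.661,4.000)
cell (2,4): code 0001 → (2.661,4.000)–(2.000,4.482)
cell (3,2): code 0010 → (3.000,2.865)–(3.049,3.000)
cell (3,3): code 0001 → (3.049,3.000)–(3.000,3.157)
total: 12 segments, chained into 1 closed loop(s), length Σ = 8.968769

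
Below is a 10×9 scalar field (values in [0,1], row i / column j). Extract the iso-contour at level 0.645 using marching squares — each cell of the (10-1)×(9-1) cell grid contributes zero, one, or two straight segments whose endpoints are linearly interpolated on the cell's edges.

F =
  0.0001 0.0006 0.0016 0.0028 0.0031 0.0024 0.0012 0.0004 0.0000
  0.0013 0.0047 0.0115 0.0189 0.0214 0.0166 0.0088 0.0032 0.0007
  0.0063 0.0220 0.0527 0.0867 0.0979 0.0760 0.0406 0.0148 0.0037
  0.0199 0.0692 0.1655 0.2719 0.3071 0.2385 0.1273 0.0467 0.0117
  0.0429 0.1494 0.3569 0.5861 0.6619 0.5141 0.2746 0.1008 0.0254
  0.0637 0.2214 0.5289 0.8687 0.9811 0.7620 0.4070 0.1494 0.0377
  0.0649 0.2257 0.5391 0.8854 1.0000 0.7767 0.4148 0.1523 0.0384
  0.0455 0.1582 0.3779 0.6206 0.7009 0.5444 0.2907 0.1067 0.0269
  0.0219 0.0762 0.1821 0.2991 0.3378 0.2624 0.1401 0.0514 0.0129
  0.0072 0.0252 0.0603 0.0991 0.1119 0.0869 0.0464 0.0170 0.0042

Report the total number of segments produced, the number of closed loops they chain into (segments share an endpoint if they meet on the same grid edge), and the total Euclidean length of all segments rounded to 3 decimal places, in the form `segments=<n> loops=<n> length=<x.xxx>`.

segments=14 loops=1 length=9.805

cell (3,3): code 0100 → (3.952,4.000)–(4.000,3.777)
cell (3,4): code 1000 → (4.000,4.114)–(3.952,4.000)
cell (4,2): code 0100 → (4.208,3.000)–(5.000,2.342)
cell (4,3): code 1110 → (4.000,3.777)–(4.208,3.000)
cell (4,4): code 1101 → (4.528,5.000)–(4.000,4.114)
cell (4,5): code 1000 → (5.000,5.330)–(4.528,5.000)
cell (5,2): code 0110 → (5.000,2.342)–(6.000,2.306)
cell (5,5): code 1001 → (6.000,5.364)–(5.000,5.330)
cell (6,2): code 0010 → (6.000,2.306)–(6.908,3.000)
cell (6,3): code 0111 → (6.908,3.000)–(7.000,3.304)
cell (6,4): code 1011 → (7.000,4.357)–(6.567,5.000)
cell (6,5): code 0001 → (6.567,5.000)–(6.000,5.364)
cell (7,3): code 0010 → (7.000,3.304)–(7.154,4.000)
cell (7,4): code 0001 → (7.154,4.000)–(7.000,4.357)
total: 14 segments, chained into 1 closed loop(s), length Σ = 9.804981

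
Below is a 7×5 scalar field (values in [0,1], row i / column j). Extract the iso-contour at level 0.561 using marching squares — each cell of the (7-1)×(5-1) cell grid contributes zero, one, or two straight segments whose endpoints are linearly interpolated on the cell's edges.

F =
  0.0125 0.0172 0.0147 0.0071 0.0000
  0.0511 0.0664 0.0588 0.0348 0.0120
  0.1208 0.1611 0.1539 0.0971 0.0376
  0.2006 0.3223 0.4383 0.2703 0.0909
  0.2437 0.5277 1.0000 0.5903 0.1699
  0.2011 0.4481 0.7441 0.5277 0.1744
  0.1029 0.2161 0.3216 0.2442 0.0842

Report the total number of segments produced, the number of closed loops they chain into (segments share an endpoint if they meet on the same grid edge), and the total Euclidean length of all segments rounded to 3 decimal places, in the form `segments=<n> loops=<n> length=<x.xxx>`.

cell (3,1): code 0100 → (3.218,2.000)–(4.000,1.071)
cell (3,2): code 1100 → (3.908,3.000)–(3.218,2.000)
cell (3,3): code 1000 → (4.000,3.070)–(3.908,3.000)
cell (4,1): code 0110 → (4.000,1.071)–(5.000,1.381)
cell (4,2): code 1011 → (5.000,2.846)–(4.468,3.000)
cell (4,3): code 0001 → (4.468,3.000)–(4.000,3.070)
cell (5,1): code 0010 → (5.000,1.381)–(5.433,2.000)
cell (5,2): code 0001 → (5.433,2.000)–(5.000,2.846)
total: 8 segments, chained into 1 closed loop(s), length Σ = 6.324544

segments=8 loops=1 length=6.325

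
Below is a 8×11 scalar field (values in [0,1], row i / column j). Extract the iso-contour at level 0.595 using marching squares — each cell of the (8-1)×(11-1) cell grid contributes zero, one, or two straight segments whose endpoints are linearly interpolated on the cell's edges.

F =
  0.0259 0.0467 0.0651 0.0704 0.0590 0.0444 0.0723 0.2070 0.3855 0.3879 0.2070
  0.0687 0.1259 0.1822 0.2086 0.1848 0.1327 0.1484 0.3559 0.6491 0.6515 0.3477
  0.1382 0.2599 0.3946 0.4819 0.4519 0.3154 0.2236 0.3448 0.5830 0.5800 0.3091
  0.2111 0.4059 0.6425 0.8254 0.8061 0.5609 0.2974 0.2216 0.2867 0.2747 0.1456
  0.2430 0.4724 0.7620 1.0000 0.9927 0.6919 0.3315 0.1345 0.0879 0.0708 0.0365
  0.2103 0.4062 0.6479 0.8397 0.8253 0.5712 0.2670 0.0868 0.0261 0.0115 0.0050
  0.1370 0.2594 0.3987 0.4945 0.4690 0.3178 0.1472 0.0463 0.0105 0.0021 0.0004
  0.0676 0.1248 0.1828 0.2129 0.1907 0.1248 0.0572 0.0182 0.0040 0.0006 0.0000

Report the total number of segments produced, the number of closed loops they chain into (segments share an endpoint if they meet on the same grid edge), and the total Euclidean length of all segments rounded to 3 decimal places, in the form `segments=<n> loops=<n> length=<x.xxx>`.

segments=20 loops=2 length=15.461

cell (0,7): code 0100 → (0.795,8.000)–(1.000,7.815)
cell (0,8): code 1100 → (0.786,9.000)–(0.795,8.000)
cell (0,9): code 1000 → (1.000,9.186)–(0.786,9.000)
cell (1,7): code 0010 → (1.000,7.815)–(1.818,8.000)
cell (1,8): code 0011 → (1.818,8.000)–(1.790,9.000)
cell (1,9): code 0001 → (1.790,9.000)–(1.000,9.186)
cell (2,1): code 0100 → (2.808,2.000)–(3.000,1.799)
cell (2,2): code 1100 → (2.329,3.000)–(2.808,2.000)
cell (2,3): code 1100 → (2.404,4.000)–(2.329,3.000)
cell (2,4): code 1000 → (3.000,4.861)–(2.404,4.000)
cell (3,1): code 0110 → (3.000,1.799)–(4.000,1.423)
cell (3,4): code 1101 → (3.260,5.000)–(3.000,4.861)
cell (3,5): code 1000 → (4.000,5.269)–(3.260,5.000)
cell (4,1): code 0110 → (4.000,1.423)–(5.000,1.781)
cell (4,4): code 1011 → (5.000,4.906)–(4.803,5.000)
cell (4,5): code 0001 → (4.803,5.000)–(4.000,5.269)
cell (5,1): code 0010 → (5.000,1.781)–(5.212,2.000)
cell (5,2): code 0011 → (5.212,2.000)–(5.709,3.000)
cell (5,3): code 0011 → (5.709,3.000)–(5.646,4.000)
cell (5,4): code 0001 → (5.646,4.000)–(5.000,4.906)
total: 20 segments, chained into 2 closed loop(s), length Σ = 15.461345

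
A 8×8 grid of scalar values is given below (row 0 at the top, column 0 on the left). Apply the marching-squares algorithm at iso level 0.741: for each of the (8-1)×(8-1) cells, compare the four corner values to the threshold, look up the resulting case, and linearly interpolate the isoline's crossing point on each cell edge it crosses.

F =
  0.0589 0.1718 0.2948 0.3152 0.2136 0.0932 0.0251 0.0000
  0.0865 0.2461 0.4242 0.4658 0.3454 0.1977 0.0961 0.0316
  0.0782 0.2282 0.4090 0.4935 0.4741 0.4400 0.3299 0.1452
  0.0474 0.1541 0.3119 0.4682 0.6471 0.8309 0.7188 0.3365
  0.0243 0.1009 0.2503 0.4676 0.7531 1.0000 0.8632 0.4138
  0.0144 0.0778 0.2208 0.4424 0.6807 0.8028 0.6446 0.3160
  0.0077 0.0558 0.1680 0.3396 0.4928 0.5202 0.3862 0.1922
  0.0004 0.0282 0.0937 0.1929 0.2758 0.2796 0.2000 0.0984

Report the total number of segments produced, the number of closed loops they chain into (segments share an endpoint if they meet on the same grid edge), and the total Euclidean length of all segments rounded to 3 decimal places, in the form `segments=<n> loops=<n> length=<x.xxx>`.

cell (2,4): code 0100 → (2.770,5.000)–(3.000,4.511)
cell (2,5): code 1000 → (3.000,5.802)–(2.770,5.000)
cell (3,3): code 0100 → (3.886,4.000)–(4.000,3.958)
cell (3,4): code 1110 → (3.000,4.511)–(3.886,4.000)
cell (3,5): code 1101 → (3.154,6.000)–(3.000,5.802)
cell (3,6): code 1000 → (4.000,6.272)–(3.154,6.000)
cell (4,3): code 0010 → (4.000,3.958)–(4.167,4.000)
cell (4,4): code 0111 → (4.167,4.000)–(5.000,4.494)
cell (4,5): code 1011 → (5.000,5.391)–(4.559,6.000)
cell (4,6): code 0001 → (4.559,6.000)–(4.000,6.272)
cell (5,4): code 0010 → (5.000,4.494)–(5.219,5.000)
cell (5,5): code 0001 → (5.219,5.000)–(5.000,5.391)
total: 12 segments, chained into 1 closed loop(s), length Σ = 7.172311

segments=12 loops=1 length=7.172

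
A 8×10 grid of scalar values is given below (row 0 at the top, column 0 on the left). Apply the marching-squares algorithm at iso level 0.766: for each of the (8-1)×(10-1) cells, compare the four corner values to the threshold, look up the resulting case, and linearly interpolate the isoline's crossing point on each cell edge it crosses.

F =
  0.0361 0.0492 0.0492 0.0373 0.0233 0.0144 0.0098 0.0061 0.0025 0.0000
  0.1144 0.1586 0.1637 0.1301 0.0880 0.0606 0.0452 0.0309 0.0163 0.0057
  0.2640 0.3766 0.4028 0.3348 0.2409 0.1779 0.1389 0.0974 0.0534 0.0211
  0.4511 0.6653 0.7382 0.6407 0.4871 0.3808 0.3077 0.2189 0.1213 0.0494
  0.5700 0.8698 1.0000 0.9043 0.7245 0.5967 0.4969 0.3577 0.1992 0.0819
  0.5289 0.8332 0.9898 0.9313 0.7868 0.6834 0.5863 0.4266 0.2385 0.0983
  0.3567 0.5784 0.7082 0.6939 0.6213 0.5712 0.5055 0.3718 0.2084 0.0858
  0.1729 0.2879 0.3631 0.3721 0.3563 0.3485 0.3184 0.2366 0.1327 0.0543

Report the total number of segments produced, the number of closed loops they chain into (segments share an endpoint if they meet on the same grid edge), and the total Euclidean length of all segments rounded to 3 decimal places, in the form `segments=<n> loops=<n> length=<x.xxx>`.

segments=12 loops=1 length=9.656

cell (3,0): code 0100 → (3.492,1.000)–(4.000,0.654)
cell (3,1): code 1100 → (3.106,2.000)–(3.492,1.000)
cell (3,2): code 1100 → (3.475,3.000)–(3.106,2.000)
cell (3,3): code 1000 → (4.000,3.769)–(3.475,3.000)
cell (4,0): code 0110 → (4.000,0.654)–(5.000,0.779)
cell (4,3): code 1101 → (4.666,4.000)–(4.000,3.769)
cell (4,4): code 1000 → (5.000,4.201)–(4.666,4.000)
cell (5,0): code 0010 → (5.000,0.779)–(5.264,1.000)
cell (5,1): code 0011 → (5.264,1.000)–(5.795,2.000)
cell (5,2): code 0011 → (5.795,2.000)–(5.696,3.000)
cell (5,3): code 0011 → (5.696,3.000)–(5.126,4.000)
cell (5,4): code 0001 → (5.126,4.000)–(5.000,4.201)
total: 12 segments, chained into 1 closed loop(s), length Σ = 9.655666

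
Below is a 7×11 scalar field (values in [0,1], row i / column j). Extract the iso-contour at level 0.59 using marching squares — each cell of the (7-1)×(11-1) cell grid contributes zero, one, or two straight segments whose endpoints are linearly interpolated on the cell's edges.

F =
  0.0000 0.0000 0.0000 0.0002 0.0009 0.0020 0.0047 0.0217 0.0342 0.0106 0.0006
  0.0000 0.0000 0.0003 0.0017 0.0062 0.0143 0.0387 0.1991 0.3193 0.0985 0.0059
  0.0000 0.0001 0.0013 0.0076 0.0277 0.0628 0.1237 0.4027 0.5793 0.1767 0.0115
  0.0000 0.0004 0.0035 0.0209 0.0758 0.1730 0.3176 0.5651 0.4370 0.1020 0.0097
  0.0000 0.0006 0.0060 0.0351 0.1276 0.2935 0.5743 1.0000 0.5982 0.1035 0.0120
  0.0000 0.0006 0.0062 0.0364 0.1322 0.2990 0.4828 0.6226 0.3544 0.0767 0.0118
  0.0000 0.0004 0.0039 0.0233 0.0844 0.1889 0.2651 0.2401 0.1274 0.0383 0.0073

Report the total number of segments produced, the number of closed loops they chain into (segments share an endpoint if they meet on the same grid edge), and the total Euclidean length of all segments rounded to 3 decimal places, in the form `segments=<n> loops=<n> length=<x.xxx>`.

cell (3,6): code 0100 → (3.057,7.000)–(4.000,6.037)
cell (3,7): code 1100 → (3.949,8.000)–(3.057,7.000)
cell (3,8): code 1000 → (4.000,8.017)–(3.949,8.000)
cell (4,6): code 0110 → (4.000,6.037)–(5.000,6.767)
cell (4,7): code 1011 → (5.000,7.122)–(4.034,8.000)
cell (4,8): code 0001 → (4.034,8.000)–(4.000,8.017)
cell (5,6): code 0010 → (5.000,6.767)–(5.085,7.000)
cell (5,7): code 0001 → (5.085,7.000)–(5.000,7.122)
total: 8 segments, chained into 1 closed loop(s), length Σ = 5.719421

segments=8 loops=1 length=5.719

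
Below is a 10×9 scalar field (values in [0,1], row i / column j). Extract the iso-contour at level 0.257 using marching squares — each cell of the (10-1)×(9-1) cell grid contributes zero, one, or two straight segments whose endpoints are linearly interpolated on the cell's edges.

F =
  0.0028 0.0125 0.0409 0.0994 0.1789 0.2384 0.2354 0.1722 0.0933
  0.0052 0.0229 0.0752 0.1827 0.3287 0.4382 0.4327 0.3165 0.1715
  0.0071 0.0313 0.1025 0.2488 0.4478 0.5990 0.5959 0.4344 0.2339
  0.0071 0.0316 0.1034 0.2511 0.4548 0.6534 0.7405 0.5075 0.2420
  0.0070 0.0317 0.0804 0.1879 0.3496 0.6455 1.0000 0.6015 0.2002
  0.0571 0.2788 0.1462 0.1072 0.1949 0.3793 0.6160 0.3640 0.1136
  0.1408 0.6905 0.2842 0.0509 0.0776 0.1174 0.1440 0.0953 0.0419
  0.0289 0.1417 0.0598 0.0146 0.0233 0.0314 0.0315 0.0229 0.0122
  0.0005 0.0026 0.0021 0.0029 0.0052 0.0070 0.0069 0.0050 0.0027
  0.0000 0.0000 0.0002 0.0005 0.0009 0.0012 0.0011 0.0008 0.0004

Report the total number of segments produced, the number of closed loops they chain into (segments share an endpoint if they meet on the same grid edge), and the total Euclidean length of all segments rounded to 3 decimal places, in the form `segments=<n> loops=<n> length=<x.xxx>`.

segments=26 loops=2 length=22.108

cell (0,3): code 0100 → (0.521,4.000)–(1.000,3.509)
cell (0,4): code 1100 → (0.093,5.000)–(0.521,4.000)
cell (0,5): code 1100 → (0.109,6.000)–(0.093,5.000)
cell (0,6): code 1100 → (0.588,7.000)–(0.109,6.000)
cell (0,7): code 1000 → (1.000,7.410)–(0.588,7.000)
cell (1,3): code 0110 → (1.000,3.509)–(2.000,3.041)
cell (1,7): code 1001 → (2.000,7.885)–(1.000,7.410)
cell (2,3): code 0110 → (2.000,3.041)–(3.000,3.029)
cell (2,7): code 1001 → (3.000,7.944)–(2.000,7.885)
cell (3,3): code 0110 → (3.000,3.029)–(4.000,3.427)
cell (3,7): code 1001 → (4.000,7.858)–(3.000,7.944)
cell (4,0): code 0100 → (4.912,1.000)–(5.000,0.902)
cell (4,1): code 1000 → (5.000,1.164)–(4.912,1.000)
cell (4,3): code 0010 → (4.000,3.427)–(4.599,4.000)
cell (4,4): code 0111 → (4.599,4.000)–(5.000,4.337)
cell (4,7): code 1001 → (5.000,7.427)–(4.000,7.858)
cell (5,0): code 0110 → (5.000,0.902)–(6.000,0.211)
cell (5,1): code 1101 → (5.803,2.000)–(5.000,1.164)
cell (5,2): code 1000 → (6.000,2.117)–(5.803,2.000)
cell (5,4): code 0010 → (5.000,4.337)–(5.467,5.000)
cell (5,5): code 0011 → (5.467,5.000)–(5.761,6.000)
cell (5,6): code 0011 → (5.761,6.000)–(5.398,7.000)
cell (5,7): code 0001 → (5.398,7.000)–(5.000,7.427)
cell (6,0): code 0010 → (6.000,0.211)–(6.790,1.000)
cell (6,1): code 0011 → (6.790,1.000)–(6.121,2.000)
cell (6,2): code 0001 → (6.121,2.000)–(6.000,2.117)
total: 26 segments, chained into 2 closed loop(s), length Σ = 22.107962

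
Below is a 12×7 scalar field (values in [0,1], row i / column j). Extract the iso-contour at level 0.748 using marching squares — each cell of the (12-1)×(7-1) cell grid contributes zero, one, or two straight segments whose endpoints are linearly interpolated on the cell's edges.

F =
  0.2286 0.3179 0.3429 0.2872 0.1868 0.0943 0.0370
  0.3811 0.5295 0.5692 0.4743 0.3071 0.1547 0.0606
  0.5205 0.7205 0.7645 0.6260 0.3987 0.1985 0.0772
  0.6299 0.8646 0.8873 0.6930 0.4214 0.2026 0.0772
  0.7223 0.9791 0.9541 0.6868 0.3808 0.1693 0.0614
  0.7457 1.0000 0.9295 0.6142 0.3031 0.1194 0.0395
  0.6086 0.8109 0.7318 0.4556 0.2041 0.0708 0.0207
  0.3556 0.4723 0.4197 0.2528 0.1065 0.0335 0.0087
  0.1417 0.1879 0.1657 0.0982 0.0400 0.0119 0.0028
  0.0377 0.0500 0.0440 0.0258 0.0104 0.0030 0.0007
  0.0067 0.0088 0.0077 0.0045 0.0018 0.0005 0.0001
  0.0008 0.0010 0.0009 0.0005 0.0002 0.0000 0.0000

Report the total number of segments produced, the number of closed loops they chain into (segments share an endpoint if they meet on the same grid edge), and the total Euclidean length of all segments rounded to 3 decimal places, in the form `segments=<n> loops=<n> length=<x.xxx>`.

segments=14 loops=1 length=11.094

cell (1,1): code 0100 → (1.916,2.000)–(2.000,1.625)
cell (1,2): code 1000 → (2.000,2.119)–(1.916,2.000)
cell (2,0): code 0100 → (2.191,1.000)–(3.000,0.503)
cell (2,1): code 1110 → (2.000,1.625)–(2.191,1.000)
cell (2,2): code 1001 → (3.000,2.717)–(2.000,2.119)
cell (3,0): code 0110 → (3.000,0.503)–(4.000,0.100)
cell (3,2): code 1001 → (4.000,2.771)–(3.000,2.717)
cell (4,0): code 0110 → (4.000,0.100)–(5.000,0.009)
cell (4,2): code 1001 → (5.000,2.576)–(4.000,2.771)
cell (5,0): code 0110 → (5.000,0.009)–(6.000,0.689)
cell (5,1): code 1011 → (6.000,1.795)–(5.918,2.000)
cell (5,2): code 0001 → (5.918,2.000)–(5.000,2.576)
cell (6,0): code 0010 → (6.000,0.689)–(6.186,1.000)
cell (6,1): code 0001 → (6.186,1.000)–(6.000,1.795)
total: 14 segments, chained into 1 closed loop(s), length Σ = 11.093505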